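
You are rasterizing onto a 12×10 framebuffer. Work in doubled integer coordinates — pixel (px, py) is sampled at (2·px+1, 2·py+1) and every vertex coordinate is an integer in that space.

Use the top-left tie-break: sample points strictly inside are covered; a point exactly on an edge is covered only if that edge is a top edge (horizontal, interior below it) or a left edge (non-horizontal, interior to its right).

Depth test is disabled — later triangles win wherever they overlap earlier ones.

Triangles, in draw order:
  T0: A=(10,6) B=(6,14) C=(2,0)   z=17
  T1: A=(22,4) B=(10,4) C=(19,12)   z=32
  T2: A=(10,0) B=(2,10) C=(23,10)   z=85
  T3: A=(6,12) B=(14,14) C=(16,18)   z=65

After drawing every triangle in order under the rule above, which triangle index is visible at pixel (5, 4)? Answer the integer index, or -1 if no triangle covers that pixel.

T0:
  2·area = 88
  edge (10, 6)→(6, 14): d=(-4,8) right/bottom  bias=-1
  edge (6, 14)→(2, 0): d=(-4,-14) top-left  bias=+0
  edge (2, 0)→(10, 6): d=(8,6) right/bottom  bias=-1
    (1,0)@(3, 1): e=[76,10,2] → █
    (2,0)@(5, 1): e=[60,38,-10] → ·
    (1,1)@(3, 3): e=[68,2,18] → █
    (2,1)@(5, 3): e=[52,30,6] → █
    (3,1)@(7, 3): e=[36,58,-6] → ·
    (1,2)@(3, 5): e=[60,-6,34] → ·
    (2,2)@(5, 5): e=[44,22,22] → █
    (3,2)@(7, 5): e=[28,50,10] → █
    (4,2)@(9, 5): e=[12,78,-2] → ·
    (2,3)@(5, 7): e=[36,14,38] → █
    (4,3)@(9, 7): e=[4,70,14] → █
    (5,3)@(11, 7): e=[-12,98,2] → ·
  covered (11 px):
    · █ · · · · · · · · · ·
    · █ █ · · · · · · · · ·
    · · █ █ · · · · · · · ·
    · · █ █ █ · · · · · · ·
    · · █ █ · · · · · · · ·
    · · · █ · · · · · · · ·
    · · · · · · · · · · · ·
    · · · · · · · · · · · ·
    · · · · · · · · · · · ·
    · · · · · · · · · · · ·
T1:
  2·area = 96  (B↔C swapped to make it positive)
  edge (22, 4)→(19, 12): d=(-3,8) right/bottom  bias=-1
  edge (19, 12)→(10, 4): d=(-9,-8) top-left  bias=+0
  edge (10, 4)→(22, 4): d=(12,0) top-left  bias=+0
    (6,2)@(13, 5): e=[69,15,12] → █
    (7,2)@(15, 5): e=[53,31,12] → █
    (8,2)@(17, 5): e=[37,47,12] → █
    (9,2)@(19, 5): e=[21,63,12] → █
    (10,2)@(21, 5): e=[5,79,12] → █
    (11,2)@(23, 5): e=[-11,95,12] → ·
    (6,3)@(13, 7): e=[63,-3,36] → ·
    (7,3)@(15, 7): e=[47,13,36] → █
    (10,3)@(21, 7): e=[-1,61,36] → ·
    (7,4)@(15, 9): e=[41,-5,60] → ·
    (8,4)@(17, 9): e=[25,11,60] → █
    (10,4)@(21, 9): e=[-7,43,60] → ·
  covered (11 px):
    · · · · · · · · · · · ·
    · · · · · · · · · · · ·
    · · · · · · █ █ █ █ █ ·
    · · · · · · · █ █ █ · ·
    · · · · · · · · █ █ · ·
    · · · · · · · · · █ · ·
    · · · · · · · · · · · ·
    · · · · · · · · · · · ·
    · · · · · · · · · · · ·
    · · · · · · · · · · · ·
T2:
  2·area = 210  (B↔C swapped to make it positive)
  edge (10, 0)→(23, 10): d=(13,10) right/bottom  bias=-1
  edge (23, 10)→(2, 10): d=(-21,0) right/bottom  bias=-1
  edge (2, 10)→(10, 0): d=(8,-10) top-left  bias=+0
    (5,0)@(11, 1): e=[3,189,18] → █
    (6,0)@(13, 1): e=[-17,189,38] → ·
    (4,1)@(9, 3): e=[49,147,14] → █
    (6,1)@(13, 3): e=[9,147,54] → █
    (7,1)@(15, 3): e=[-11,147,74] → ·
    (3,2)@(7, 5): e=[95,105,10] → █
    (7,2)@(15, 5): e=[15,105,90] → █
    (8,2)@(17, 5): e=[-5,105,110] → ·
    (2,3)@(5, 7): e=[141,63,6] → █
    (8,3)@(17, 7): e=[21,63,126] → █
    (9,3)@(19, 7): e=[1,63,146] → █
    (10,3)@(21, 7): e=[-19,63,166] → ·
  covered (27 px):
    · · · · · █ · · · · · ·
    · · · · █ █ █ · · · · ·
    · · · █ █ █ █ █ · · · ·
    · · █ █ █ █ █ █ █ █ · ·
    · █ █ █ █ █ █ █ █ █ █ ·
    · · · · · · · · · · · ·
    · · · · · · · · · · · ·
    · · · · · · · · · · · ·
    · · · · · · · · · · · ·
    · · · · · · · · · · · ·
T3:
  2·area = 28
  edge (6, 12)→(14, 14): d=(8,2) right/bottom  bias=-1
  edge (14, 14)→(16, 18): d=(2,4) right/bottom  bias=-1
  edge (16, 18)→(6, 12): d=(-10,-6) top-left  bias=+0
    (0,4)@(1, 9): e=[-14,42,0] → ·  [on edge]
    (4,6)@(9, 13): e=[2,18,8] → █
    (5,6)@(11, 13): e=[-2,10,20] → ·
    (4,7)@(9, 15): e=[18,22,-12] → ·
    (5,7)@(11, 15): e=[14,14,0] → █  [on edge]
    (6,7)@(13, 15): e=[10,6,12] → █
    (7,7)@(15, 15): e=[6,-2,24] → ·
    (5,8)@(11, 17): e=[30,18,-20] → ·
    (6,8)@(13, 17): e=[26,10,-8] → ·
    (7,8)@(15, 17): e=[22,2,4] → █
    (8,8)@(17, 17): e=[18,-6,16] → ·
    (7,9)@(15, 19): e=[38,6,-16] → ·
  covered (4 px):
    · · · · · · · · · · · ·
    · · · · · · · · · · · ·
    · · · · · · · · · · · ·
    · · · · · · · · · · · ·
    · · · · · · · · · · · ·
    · · · · · · · · · · · ·
    · · · · █ · · · · · · ·
    · · · · · █ █ · · · · ·
    · · · · · · · █ · · · ·
    · · · · · · · · · · · ·

Z-buffer (winner per pixel, '.' = empty):
  . 0 . . . 2 . . . . . .
  . 0 0 . 2 2 2 . . . . .
  . . 0 2 2 2 2 2 1 1 1 .
  . . 2 2 2 2 2 2 2 2 . .
  . 2 2 2 2 2 2 2 2 2 2 .
  . . . 0 . . . . . 1 . .
  . . . . 3 . . . . . . .
  . . . . . 3 3 . . . . .
  . . . . . . . 3 . . . .
  . . . . . . . . . . . .

Answer: 2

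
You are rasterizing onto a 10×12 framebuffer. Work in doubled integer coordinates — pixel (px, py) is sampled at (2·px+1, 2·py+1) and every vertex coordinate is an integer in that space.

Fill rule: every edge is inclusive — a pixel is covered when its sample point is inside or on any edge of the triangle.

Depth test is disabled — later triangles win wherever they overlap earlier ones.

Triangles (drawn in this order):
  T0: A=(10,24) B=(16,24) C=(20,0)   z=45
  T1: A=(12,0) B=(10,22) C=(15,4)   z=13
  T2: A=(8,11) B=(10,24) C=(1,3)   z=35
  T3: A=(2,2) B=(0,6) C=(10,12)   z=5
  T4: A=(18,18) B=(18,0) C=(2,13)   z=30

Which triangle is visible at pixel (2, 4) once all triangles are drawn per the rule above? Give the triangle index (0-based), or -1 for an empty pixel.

T0:
  2·area = 144  (B↔C swapped to make it positive)
  edge (10, 24)→(20, 0): d=(10,-24) inclusive
  edge (20, 0)→(16, 24): d=(-4,24) inclusive
  edge (16, 24)→(10, 24): d=(-6,0) inclusive
    (9,1)@(19, 3): e=[6,12,126] → #
    (9,2)@(19, 5): e=[26,4,114] → #
    (9,3)@(19, 7): e=[46,-4,102] → ·
    (8,4)@(17, 9): e=[18,36,90] → #
    (9,4)@(19, 9): e=[66,-12,90] → ·
    (8,5)@(17, 11): e=[38,28,78] → #
    (9,5)@(19, 11): e=[86,-20,78] → ·
    (7,6)@(15, 13): e=[10,68,66] → #
    (9,6)@(19, 13): e=[106,-28,66] → ·
    (7,7)@(15, 15): e=[30,60,54] → #
    (9,7)@(19, 15): e=[126,-36,54] → ·
    (6,8)@(13, 17): e=[2,100,42] → #
  covered (18 px):
    · · · · · · · · · ·
    · · · · · · · · · #
    · · · · · · · · · #
    · · · · · · · · · ·
    · · · · · · · · # ·
    · · · · · · · · # ·
    · · · · · · · # # ·
    · · · · · · · # # ·
    · · · · · · # # # ·
    · · · · · · # # · ·
    · · · · · · # # · ·
    · · · · · # # # · ·
T1:
  2·area = 74  (B↔C swapped to make it positive)
  edge (12, 0)→(15, 4): d=(3,4) inclusive
  edge (15, 4)→(10, 22): d=(-5,18) inclusive
  edge (10, 22)→(12, 0): d=(2,-22) inclusive
    (6,1)@(13, 3): e=[5,41,28] → #
    (7,1)@(15, 3): e=[-3,5,72] → ·
    (6,2)@(13, 5): e=[11,31,32] → #
    (7,2)@(15, 5): e=[3,-5,76] → ·
    (6,3)@(13, 7): e=[17,21,36] → #
    (7,3)@(15, 7): e=[9,-15,80] → ·
    (6,4)@(13, 9): e=[23,11,40] → #
    (7,4)@(15, 9): e=[15,-25,84] → ·
    (5,5)@(11, 11): e=[37,37,0] → #  [on edge]
    (7,5)@(15, 11): e=[21,-35,88] → ·
    (5,6)@(11, 13): e=[43,27,4] → #
    (6,6)@(13, 13): e=[35,-9,48] → ·
  covered (9 px):
    · · · · · · · · · ·
    · · · · · · # · · ·
    · · · · · · # · · ·
    · · · · · · # · · ·
    · · · · · · # · · ·
    · · · · · # # · · ·
    · · · · · # · · · ·
    · · · · · # · · · ·
    · · · · · # · · · ·
    · · · · · · · · · ·
    · · · · · · · · · ·
    · · · · · · · · · ·
T2:
  2·area = 75
  edge (8, 11)→(10, 24): d=(2,13) inclusive
  edge (10, 24)→(1, 3): d=(-9,-21) inclusive
  edge (1, 3)→(8, 11): d=(7,8) inclusive
    (0,1)@(1, 3): e=[75,0,0] → #  [on edge]
    (1,1)@(3, 3): e=[49,42,-16] → ·
    (0,2)@(1, 5): e=[79,-18,14] → ·
    (1,3)@(3, 7): e=[57,6,12] → #
    (2,3)@(5, 7): e=[31,48,-4] → ·
    (1,4)@(3, 9): e=[61,-12,26] → ·
    (2,4)@(5, 9): e=[35,30,10] → #
    (3,4)@(7, 9): e=[9,72,-6] → ·
    (2,5)@(5, 11): e=[39,12,24] → #
    (3,5)@(7, 11): e=[13,54,8] → #
    (4,5)@(9, 11): e=[-13,96,-8] → ·
    (2,6)@(5, 13): e=[43,-6,38] → ·
    (3,8)@(7, 17): e=[25,0,50] → #  [on edge]
    (7,9)@(15, 19): e=[-75,150,0] → ·  [on edge]
  covered (10 px):
    · · · · · · · · · ·
    # · · · · · · · · ·
    · · · · · · · · · ·
    · # · · · · · · · ·
    · · # · · · · · · ·
    · · # # · · · · · ·
    · · · # · · · · · ·
    · · · # · · · · · ·
    · · · # · · · · · ·
    · · · · # · · · · ·
    · · · · # · · · · ·
    · · · · · · · · · ·
T3:
  2·area = 52  (B↔C swapped to make it positive)
  edge (2, 2)→(10, 12): d=(8,10) inclusive
  edge (10, 12)→(0, 6): d=(-10,-6) inclusive
  edge (0, 6)→(2, 2): d=(2,-4) inclusive
    (0,2)@(1, 5): e=[34,16,2] → #
    (1,2)@(3, 5): e=[14,28,10] → #
    (2,2)@(5, 5): e=[-6,40,18] → ·
    (0,3)@(1, 7): e=[50,-4,6] → ·
    (1,3)@(3, 7): e=[30,8,14] → #
    (2,3)@(5, 7): e=[10,20,22] → #
    (3,3)@(7, 7): e=[-10,32,30] → ·
    (1,4)@(3, 9): e=[46,-12,18] → ·
    (2,4)@(5, 9): e=[26,0,26] → #  [on edge]
    (3,4)@(7, 9): e=[6,12,34] → #
    (4,4)@(9, 9): e=[-14,24,42] → ·
    (2,5)@(5, 11): e=[42,-20,30] → ·
    (7,7)@(15, 15): e=[-26,0,78] → ·  [on edge]
  covered (7 px):
    · · · · · · · · · ·
    · · · · · · · · · ·
    # # · · · · · · · ·
    · # # · · · · · · ·
    · · # # · · · · · ·
    · · · · # · · · · ·
    · · · · · · · · · ·
    · · · · · · · · · ·
    · · · · · · · · · ·
    · · · · · · · · · ·
    · · · · · · · · · ·
    · · · · · · · · · ·
T4:
  2·area = 288  (B↔C swapped to make it positive)
  edge (18, 18)→(2, 13): d=(-16,-5) inclusive
  edge (2, 13)→(18, 0): d=(16,-13) inclusive
  edge (18, 0)→(18, 18): d=(0,18) inclusive
    (8,0)@(17, 1): e=[267,3,18] → #
    (9,0)@(19, 1): e=[277,29,-18] → ·
    (7,1)@(15, 3): e=[225,9,54] → #
    (9,1)@(19, 3): e=[245,61,-18] → ·
    (6,2)@(13, 5): e=[183,15,90] → #
    (9,2)@(19, 5): e=[213,93,-18] → ·
    (5,3)@(11, 7): e=[141,21,126] → #
    (9,3)@(19, 7): e=[181,125,-18] → ·
    (3,4)@(7, 9): e=[89,1,198] → #
    (4,4)@(9, 9): e=[99,27,162] → #
    (9,4)@(19, 9): e=[149,157,-18] → ·
    (2,5)@(5, 11): e=[47,7,234] → #
  covered (38 px):
    · · · · · · · · # ·
    · · · · · · · # # ·
    · · · · · · # # # ·
    · · · · · # # # # ·
    · · · # # # # # # ·
    · · # # # # # # # ·
    · # # # # # # # # ·
    · · · · # # # # # ·
    · · · · · · · # # ·
    · · · · · · · · · ·
    · · · · · · · · · ·
    · · · · · · · · · ·

Z-buffer (winner per pixel, '.' = empty):
  . . . . . . . . 4 .
  2 . . . . . 1 4 4 0
  3 3 . . . . 4 4 4 0
  . 3 3 . . 4 4 4 4 .
  . . 3 4 4 4 4 4 4 .
  . . 4 4 4 4 4 4 4 .
  . 4 4 4 4 4 4 4 4 .
  . . . 2 4 4 4 4 4 .
  . . . 2 . 1 0 4 4 .
  . . . . 2 . 0 0 . .
  . . . . 2 . 0 0 . .
  . . . . . 0 0 0 . .

Result: 3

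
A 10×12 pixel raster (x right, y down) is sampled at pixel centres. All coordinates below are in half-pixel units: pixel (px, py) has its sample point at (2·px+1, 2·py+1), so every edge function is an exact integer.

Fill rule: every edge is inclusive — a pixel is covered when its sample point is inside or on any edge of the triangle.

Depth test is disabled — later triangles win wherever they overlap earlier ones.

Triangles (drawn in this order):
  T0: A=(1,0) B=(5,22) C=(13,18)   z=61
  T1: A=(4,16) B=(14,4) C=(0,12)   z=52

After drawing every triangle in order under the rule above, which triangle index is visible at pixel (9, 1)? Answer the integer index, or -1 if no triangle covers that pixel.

T0:
  2·area = 192  (B↔C swapped to make it positive)
  edge (1, 0)→(13, 18): d=(12,18) inclusive
  edge (13, 18)→(5, 22): d=(-8,4) inclusive
  edge (5, 22)→(1, 0): d=(-4,-22) inclusive
    (1,1)@(3, 3): e=[0,160,32] → #  [on edge]
    (2,1)@(5, 3): e=[-36,152,76] → ·
    (1,2)@(3, 5): e=[24,144,24] → #
    (2,2)@(5, 5): e=[-12,136,68] → ·
    (1,3)@(3, 7): e=[48,128,16] → #
    (2,3)@(5, 7): e=[12,120,60] → #
    (3,3)@(7, 7): e=[-24,112,104] → ·
    (1,4)@(3, 9): e=[72,112,8] → #
    (3,4)@(7, 9): e=[0,96,96] → #  [on edge]
    (4,4)@(9, 9): e=[-36,88,140] → ·
    (1,5)@(3, 11): e=[96,96,0] → #  [on edge]
    (4,5)@(9, 11): e=[-12,72,132] → ·
    (5,7)@(11, 15): e=[0,32,160] → #  [on edge]
    (9,7)@(19, 15): e=[-144,0,336] → ·  [on edge]
    (7,8)@(15, 17): e=[-48,0,240] → ·  [on edge]
    (5,9)@(11, 19): e=[48,0,144] → #  [on edge]
    (3,10)@(7, 21): e=[144,0,48] → #  [on edge]
    (7,10)@(15, 21): e=[0,-32,224] → ·  [on edge]
    (1,11)@(3, 23): e=[240,0,-48] → ·  [on edge]
  covered (27 px):
    · · · · · · · · · ·
    · # · · · · · · · ·
    · # · · · · · · · ·
    · # # · · · · · · ·
    · # # # · · · · · ·
    · # # # · · · · · ·
    · · # # # · · · · ·
    · · # # # # · · · ·
    · · # # # # · · · ·
    · · # # # # · · · ·
    · · # # · · · · · ·
    · · · · · · · · · ·
T1:
  2·area = 88  (B↔C swapped to make it positive)
  edge (4, 16)→(0, 12): d=(-4,-4) inclusive
  edge (0, 12)→(14, 4): d=(14,-8) inclusive
  edge (14, 4)→(4, 16): d=(-10,12) inclusive
    (6,2)@(13, 5): e=[80,6,2] → #
    (7,2)@(15, 5): e=[88,22,-22] → ·
    (4,3)@(9, 7): e=[56,2,30] → #
    (5,3)@(11, 7): e=[64,18,6] → #
    (6,3)@(13, 7): e=[72,34,-18] → ·
    (3,4)@(7, 9): e=[40,14,34] → #
    (5,4)@(11, 9): e=[56,46,-14] → ·
    (1,5)@(3, 11): e=[16,10,62] → #
    (2,5)@(5, 11): e=[24,26,38] → #
    (4,5)@(9, 11): e=[40,58,-10] → ·
    (0,6)@(1, 13): e=[0,22,66] → #  [on edge]
    (3,6)@(7, 13): e=[24,70,-6] → ·
    (1,7)@(3, 15): e=[0,66,22] → #  [on edge]
    (2,8)@(5, 17): e=[0,110,-22] → ·  [on edge]
    (3,9)@(7, 19): e=[0,154,-66] → ·  [on edge]
    (4,10)@(9, 21): e=[0,198,-110] → ·  [on edge]
    (5,11)@(11, 23): e=[0,242,-154] → ·  [on edge]
  covered (12 px):
    · · · · · · · · · ·
    · · · · · · · · · ·
    · · · · · · # · · ·
    · · · · # # · · · ·
    · · · # # · · · · ·
    · # # # · · · · · ·
    # # # · · · · · · ·
    · # · · · · · · · ·
    · · · · · · · · · ·
    · · · · · · · · · ·
    · · · · · · · · · ·
    · · · · · · · · · ·

Z-buffer (winner per pixel, '.' = empty):
  . . . . . . . . . .
  . 0 . . . . . . . .
  . 0 . . . . 1 . . .
  . 0 0 . 1 1 . . . .
  . 0 0 1 1 . . . . .
  . 1 1 1 . . . . . .
  1 1 1 0 0 . . . . .
  . 1 0 0 0 0 . . . .
  . . 0 0 0 0 . . . .
  . . 0 0 0 0 . . . .
  . . 0 0 . . . . . .
  . . . . . . . . . .

Answer: -1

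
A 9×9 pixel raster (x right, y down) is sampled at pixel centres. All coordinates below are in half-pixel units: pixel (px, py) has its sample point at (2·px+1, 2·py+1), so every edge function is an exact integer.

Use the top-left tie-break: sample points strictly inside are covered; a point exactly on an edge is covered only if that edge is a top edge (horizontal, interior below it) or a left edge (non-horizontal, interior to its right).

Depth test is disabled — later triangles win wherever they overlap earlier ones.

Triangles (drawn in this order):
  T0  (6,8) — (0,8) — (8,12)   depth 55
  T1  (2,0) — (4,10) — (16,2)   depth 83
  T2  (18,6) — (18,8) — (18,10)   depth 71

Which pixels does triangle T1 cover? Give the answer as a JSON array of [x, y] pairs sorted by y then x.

T0:
  2·area = 24  (B↔C swapped to make it positive)
  edge (6, 8)→(8, 12): d=(2,4) right/bottom  bias=-1
  edge (8, 12)→(0, 8): d=(-8,-4) top-left  bias=+0
  edge (0, 8)→(6, 8): d=(6,0) top-left  bias=+0
    (1,4)@(3, 9): e=[14,4,6] → #
    (2,4)@(5, 9): e=[6,12,6] → #
    (3,4)@(7, 9): e=[-2,20,6] → ·
    (1,5)@(3, 11): e=[18,-12,18] → ·
    (2,5)@(5, 11): e=[10,-4,18] → ·
    (3,5)@(7, 11): e=[2,4,18] → #
    (4,5)@(9, 11): e=[-6,12,18] → ·
    (3,6)@(7, 13): e=[6,-12,30] → ·
  covered (3 px):
    · · · · · · · · ·
    · · · · · · · · ·
    · · · · · · · · ·
    · · · · · · · · ·
    · # # · · · · · ·
    · · · # · · · · ·
    · · · · · · · · ·
    · · · · · · · · ·
    · · · · · · · · ·
T1:
  2·area = 136  (B↔C swapped to make it positive)
  edge (2, 0)→(16, 2): d=(14,2) right/bottom  bias=-1
  edge (16, 2)→(4, 10): d=(-12,8) right/bottom  bias=-1
  edge (4, 10)→(2, 0): d=(-2,-10) top-left  bias=+0
    (1,0)@(3, 1): e=[12,116,8] → #
    (2,0)@(5, 1): e=[8,100,28] → #
    (3,0)@(7, 1): e=[4,84,48] → #
    (4,0)@(9, 1): e=[0,68,68] → ·  [on edge]
    (1,1)@(3, 3): e=[40,92,4] → #
    (4,1)@(9, 3): e=[28,44,64] → #
    (5,1)@(11, 3): e=[24,28,84] → #
    (6,1)@(13, 3): e=[20,12,104] → #
    (7,1)@(15, 3): e=[16,-4,124] → ·
    (1,2)@(3, 5): e=[68,68,0] → #  [on edge]
    (6,2)@(13, 5): e=[48,-12,100] → ·
    (1,3)@(3, 7): e=[96,44,-4] → ·
    (2,7)@(5, 15): e=[204,-68,0] → ·  [on edge]
  covered (17 px):
    · # # # · · · · ·
    · # # # # # # · ·
    · # # # # # · · ·
    · · # # · · · · ·
    · · # · · · · · ·
    · · · · · · · · ·
    · · · · · · · · ·
    · · · · · · · · ·
    · · · · · · · · ·
T2:
  degenerate (2·area = 0) — covers nothing

Final: [[1,0],[2,0],[3,0],[1,1],[2,1],[3,1],[4,1],[5,1],[6,1],[1,2],[2,2],[3,2],[4,2],[5,2],[2,3],[3,3],[2,4]]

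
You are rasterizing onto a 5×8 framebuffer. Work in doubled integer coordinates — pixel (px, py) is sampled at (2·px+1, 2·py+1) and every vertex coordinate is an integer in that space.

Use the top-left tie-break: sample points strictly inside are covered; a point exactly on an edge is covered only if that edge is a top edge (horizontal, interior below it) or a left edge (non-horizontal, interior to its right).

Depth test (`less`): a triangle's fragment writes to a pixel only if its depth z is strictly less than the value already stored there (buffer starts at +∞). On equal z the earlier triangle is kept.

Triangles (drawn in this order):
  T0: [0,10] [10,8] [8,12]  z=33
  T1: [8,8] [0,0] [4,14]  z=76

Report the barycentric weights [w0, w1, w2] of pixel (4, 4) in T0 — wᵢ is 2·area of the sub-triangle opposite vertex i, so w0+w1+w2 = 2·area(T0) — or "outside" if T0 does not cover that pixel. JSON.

T0:
  2·area = 36
  edge (0, 10)→(10, 8): d=(10,-2) top-left  bias=+0
  edge (10, 8)→(8, 12): d=(-2,4) right/bottom  bias=-1
  edge (8, 12)→(0, 10): d=(-8,-2) top-left  bias=+0
    (2,4)@(5, 9): e=[0,18,18] → X  [on edge]
    (3,4)@(7, 9): e=[4,10,22] → X
    (4,4)@(9, 9): e=[8,2,26] → X
    (2,5)@(5, 11): e=[20,14,2] → X
    (4,5)@(9, 11): e=[28,-2,10] → .
    (2,6)@(5, 13): e=[40,10,-14] → .
    (3,6)@(7, 13): e=[44,2,-10] → .
  covered (5 px):
    . . . . .
    . . . . .
    . . . . .
    . . . . .
    . . X X X
    . . X X .
    . . . . .
    . . . . .
T1:
  2·area = 80  (B↔C swapped to make it positive)
  edge (8, 8)→(4, 14): d=(-4,6) right/bottom  bias=-1
  edge (4, 14)→(0, 0): d=(-4,-14) top-left  bias=+0
  edge (0, 0)→(8, 8): d=(8,8) right/bottom  bias=-1
    (0,0)@(1, 1): e=[70,10,0] → .  [on edge]
    (0,1)@(1, 3): e=[62,2,16] → X
    (1,1)@(3, 3): e=[50,30,0] → .  [on edge]
    (0,2)@(1, 5): e=[54,-6,32] → .
    (1,2)@(3, 5): e=[42,22,16] → X
    (2,2)@(5, 5): e=[30,50,0] → .  [on edge]
    (1,3)@(3, 7): e=[34,14,32] → X
    (2,3)@(5, 7): e=[22,42,16] → X
    (3,3)@(7, 7): e=[10,70,0] → .  [on edge]
    (1,4)@(3, 9): e=[26,6,48] → X
    (3,4)@(7, 9): e=[2,62,16] → X
    (4,4)@(9, 9): e=[-10,90,0] → .  [on edge]
  covered (8 px):
    . . . . .
    X . . . .
    . X . . .
    . X X . .
    . X X X .
    . . X . .
    . . . . .
    . . . . .

Answer: [2,26,8]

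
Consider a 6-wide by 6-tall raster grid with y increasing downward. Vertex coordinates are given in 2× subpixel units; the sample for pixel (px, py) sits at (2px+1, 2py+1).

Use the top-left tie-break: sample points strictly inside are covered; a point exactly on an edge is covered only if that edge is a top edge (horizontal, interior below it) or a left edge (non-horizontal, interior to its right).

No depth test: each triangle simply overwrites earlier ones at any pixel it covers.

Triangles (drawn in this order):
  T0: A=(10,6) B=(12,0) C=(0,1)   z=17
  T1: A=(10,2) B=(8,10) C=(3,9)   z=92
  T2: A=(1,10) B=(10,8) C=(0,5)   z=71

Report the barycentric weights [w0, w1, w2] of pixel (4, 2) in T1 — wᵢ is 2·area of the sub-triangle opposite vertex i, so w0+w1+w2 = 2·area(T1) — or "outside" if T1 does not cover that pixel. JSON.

T0:
  2·area = 70  (B↔C swapped to make it positive)
  edge (10, 6)→(0, 1): d=(-10,-5) top-left  bias=+0
  edge (0, 1)→(12, 0): d=(12,-1) top-left  bias=+0
  edge (12, 0)→(10, 6): d=(-2,6) right/bottom  bias=-1
    (0,0)@(1, 1): e=[5,1,64] → #
    (1,0)@(3, 1): e=[15,3,52] → #
    (2,0)@(5, 1): e=[25,5,40] → #
    (3,0)@(7, 1): e=[35,7,28] → #
    (4,0)@(9, 1): e=[45,9,16] → #
    (5,0)@(11, 1): e=[55,11,4] → #
    (0,1)@(1, 3): e=[-15,25,60] → ·
    (1,1)@(3, 3): e=[-5,27,48] → ·
    (2,1)@(5, 3): e=[5,29,36] → #
    (5,1)@(11, 3): e=[35,35,0] → ·  [on edge]
    (2,2)@(5, 5): e=[-15,53,32] → ·
    (3,2)@(7, 5): e=[-5,55,20] → ·
    (4,4)@(9, 9): e=[-35,105,0] → ·  [on edge]
  covered (10 px):
    # # # # # #
    · · # # # ·
    · · · · # ·
    · · · · · ·
    · · · · · ·
    · · · · · ·
T1:
  2·area = 42
  edge (10, 2)→(8, 10): d=(-2,8) right/bottom  bias=-1
  edge (8, 10)→(3, 9): d=(-5,-1) top-left  bias=+0
  edge (3, 9)→(10, 2): d=(7,-7) top-left  bias=+0
    (5,0)@(11, 1): e=[-6,48,0] → ·  [on edge]
    (4,1)@(9, 3): e=[6,36,0] → #  [on edge]
    (5,1)@(11, 3): e=[-10,38,14] → ·
    (3,2)@(7, 5): e=[18,24,0] → #  [on edge]
    (5,2)@(11, 5): e=[-14,28,28] → ·
    (2,3)@(5, 7): e=[30,12,0] → #  [on edge]
    (4,3)@(9, 7): e=[-2,16,28] → ·
    (1,4)@(3, 9): e=[42,0,0] → #  [on edge]
    (4,4)@(9, 9): e=[-6,6,42] → ·
    (0,5)@(1, 11): e=[54,-12,0] → ·  [on edge]
    (1,5)@(3, 11): e=[38,-10,14] → ·
    (2,5)@(5, 11): e=[22,-8,28] → ·
  covered (8 px):
    · · · · · ·
    · · · · # ·
    · · · # # ·
    · · # # · ·
    · # # # · ·
    · · · · · ·
T2:
  2·area = 47  (B↔C swapped to make it positive)
  edge (1, 10)→(0, 5): d=(-1,-5) top-left  bias=+0
  edge (0, 5)→(10, 8): d=(10,3) right/bottom  bias=-1
  edge (10, 8)→(1, 10): d=(-9,2) right/bottom  bias=-1
    (0,3)@(1, 7): e=[3,17,27] → #
    (1,3)@(3, 7): e=[13,11,23] → #
    (2,3)@(5, 7): e=[23,5,19] → #
    (3,3)@(7, 7): e=[33,-1,15] → ·
    (0,4)@(1, 9): e=[1,37,9] → #
    (3,4)@(7, 9): e=[31,19,-3] → ·
    (0,5)@(1, 11): e=[-1,57,-9] → ·
    (1,5)@(3, 11): e=[9,51,-13] → ·
    (2,5)@(5, 11): e=[19,45,-17] → ·
  covered (6 px):
    · · · · · ·
    · · · · · ·
    · · · · · ·
    # # # · · ·
    # # # · · ·
    · · · · · ·

Result: [26,14,2]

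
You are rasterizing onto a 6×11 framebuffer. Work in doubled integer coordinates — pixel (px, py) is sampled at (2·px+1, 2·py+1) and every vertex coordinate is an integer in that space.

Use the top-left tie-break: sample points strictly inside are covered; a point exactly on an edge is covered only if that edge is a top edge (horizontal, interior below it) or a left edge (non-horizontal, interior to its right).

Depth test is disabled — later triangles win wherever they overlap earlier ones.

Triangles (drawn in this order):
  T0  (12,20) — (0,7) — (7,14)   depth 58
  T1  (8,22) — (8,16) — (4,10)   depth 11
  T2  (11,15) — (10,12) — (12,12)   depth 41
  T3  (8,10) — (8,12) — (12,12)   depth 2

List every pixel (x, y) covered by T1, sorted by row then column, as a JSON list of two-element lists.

T0:
  2·area = 7
  edge (12, 20)→(0, 7): d=(-12,-13) top-left  bias=+0
  edge (0, 7)→(7, 14): d=(7,7) right/bottom  bias=-1
  edge (7, 14)→(12, 20): d=(5,6) right/bottom  bias=-1
  covered (0 px):
    · · · · · ·
    · · · · · ·
    · · · · · ·
    · · · · · ·
    · · · · · ·
    · · · · · ·
    · · · · · ·
    · · · · · ·
    · · · · · ·
    · · · · · ·
    · · · · · ·
T1:
  2·area = 24  (B↔C swapped to make it positive)
  edge (8, 22)→(4, 10): d=(-4,-12) top-left  bias=+0
  edge (4, 10)→(8, 16): d=(4,6) right/bottom  bias=-1
  edge (8, 16)→(8, 22): d=(0,6) right/bottom  bias=-1
    (0,0)@(1, 1): e=[0,-18,42] → ·  [on edge]
    (1,3)@(3, 7): e=[0,-6,30] → ·  [on edge]
    (2,6)@(5, 13): e=[0,6,18] → #  [on edge]
    (3,6)@(7, 13): e=[24,-6,6] → ·
    (2,7)@(5, 15): e=[-8,14,18] → ·
    (3,7)@(7, 15): e=[16,2,6] → #
    (4,7)@(9, 15): e=[40,-10,-6] → ·
    (3,8)@(7, 17): e=[8,10,6] → #
    (4,8)@(9, 17): e=[32,-2,-6] → ·
    (3,9)@(7, 19): e=[0,18,6] → #  [on edge]
    (4,9)@(9, 19): e=[24,6,-6] → ·
    (3,10)@(7, 21): e=[-8,26,6] → ·
  covered (4 px):
    · · · · · ·
    · · · · · ·
    · · · · · ·
    · · · · · ·
    · · · · · ·
    · · · · · ·
    · · # · · ·
    · · · # · ·
    · · · # · ·
    · · · # · ·
    · · · · · ·
T2:
  2·area = 6
  edge (11, 15)→(10, 12): d=(-1,-3) top-left  bias=+0
  edge (10, 12)→(12, 12): d=(2,0) top-left  bias=+0
  edge (12, 12)→(11, 15): d=(-1,3) right/bottom  bias=-1
    (3,1)@(7, 3): e=[0,-18,24] → ·  [on edge]
    (4,4)@(9, 9): e=[0,-6,12] → ·  [on edge]
    (5,6)@(11, 13): e=[2,2,2] → #
    (5,7)@(11, 15): e=[0,6,0] → ·  [on edge]
    (4,10)@(9, 21): e=[-12,18,0] → ·  [on edge]
  covered (1 px):
    · · · · · ·
    · · · · · ·
    · · · · · ·
    · · · · · ·
    · · · · · ·
    · · · · · ·
    · · · · · #
    · · · · · ·
    · · · · · ·
    · · · · · ·
    · · · · · ·
T3:
  2·area = 8  (B↔C swapped to make it positive)
  edge (8, 10)→(12, 12): d=(4,2) right/bottom  bias=-1
  edge (12, 12)→(8, 12): d=(-4,0) right/bottom  bias=-1
  edge (8, 12)→(8, 10): d=(0,-2) top-left  bias=+0
    (4,5)@(9, 11): e=[2,4,2] → #
    (5,5)@(11, 11): e=[-2,4,6] → ·
    (4,6)@(9, 13): e=[10,-4,2] → ·
  covered (1 px):
    · · · · · ·
    · · · · · ·
    · · · · · ·
    · · · · · ·
    · · · · · ·
    · · · · # ·
    · · · · · ·
    · · · · · ·
    · · · · · ·
    · · · · · ·
    · · · · · ·

Final: [[2,6],[3,7],[3,8],[3,9]]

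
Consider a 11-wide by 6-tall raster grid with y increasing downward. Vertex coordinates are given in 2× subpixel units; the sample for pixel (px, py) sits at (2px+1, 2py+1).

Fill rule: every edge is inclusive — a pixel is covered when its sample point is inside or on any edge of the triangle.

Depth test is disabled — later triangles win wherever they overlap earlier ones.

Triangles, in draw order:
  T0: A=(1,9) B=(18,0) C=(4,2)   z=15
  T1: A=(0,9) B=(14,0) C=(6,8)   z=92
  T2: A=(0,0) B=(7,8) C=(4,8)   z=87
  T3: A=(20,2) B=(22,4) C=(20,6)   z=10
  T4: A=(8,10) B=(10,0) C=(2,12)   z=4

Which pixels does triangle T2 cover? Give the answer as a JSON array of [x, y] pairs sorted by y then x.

T0:
  2·area = 92  (B↔C swapped to make it positive)
  edge (1, 9)→(4, 2): d=(3,-7) inclusive
  edge (4, 2)→(18, 0): d=(14,-2) inclusive
  edge (18, 0)→(1, 9): d=(-17,9) inclusive
    (5,0)@(11, 1): e=[46,0,46] → X  [on edge]
    (6,0)@(13, 1): e=[60,4,28] → X
    (7,0)@(15, 1): e=[74,8,10] → X
    (8,0)@(17, 1): e=[88,12,-8] → .
    (2,1)@(5, 3): e=[10,16,66] → X
    (3,1)@(7, 3): e=[24,20,48] → X
    (4,1)@(9, 3): e=[38,24,30] → X
    (6,1)@(13, 3): e=[66,32,-6] → .
    (7,1)@(15, 3): e=[80,36,-24] → .
    (1,2)@(3, 5): e=[2,40,50] → X
    (4,2)@(9, 5): e=[44,52,-4] → .
    (5,2)@(11, 5): e=[58,56,-22] → .
    (0,4)@(1, 9): e=[0,92,0] → X  [on edge]
  covered (12 px):
    . . . . . X X X . . .
    . . X X X X . . . . .
    . X X X . . . . . . .
    . X . . . . . . . . .
    X . . . . . . . . . .
    . . . . . . . . . . .
T1:
  2·area = 40
  edge (0, 9)→(14, 0): d=(14,-9) inclusive
  edge (14, 0)→(6, 8): d=(-8,8) inclusive
  edge (6, 8)→(0, 9): d=(-6,1) inclusive
    (6,0)@(13, 1): e=[5,0,35] → X  [on edge]
    (7,0)@(15, 1): e=[23,-16,33] → .
    (5,1)@(11, 3): e=[15,0,25] → X  [on edge]
    (6,1)@(13, 3): e=[33,-16,23] → .
    (3,2)@(7, 5): e=[7,16,17] → X
    (4,2)@(9, 5): e=[25,0,15] → X  [on edge]
    (5,2)@(11, 5): e=[43,-16,13] → .
    (2,3)@(5, 7): e=[17,16,7] → X
    (3,3)@(7, 7): e=[35,0,5] → X  [on edge]
    (4,3)@(9, 7): e=[53,-16,3] → .
    (2,4)@(5, 9): e=[45,0,-5] → .  [on edge]
    (3,4)@(7, 9): e=[63,-16,-7] → .
    (1,5)@(3, 11): e=[55,0,-15] → .  [on edge]
  covered (6 px):
    . . . . . . X . . . .
    . . . . . X . . . . .
    . . . X X . . . . . .
    . . X X . . . . . . .
    . . . . . . . . . . .
    . . . . . . . . . . .
T2:
  2·area = 24
  edge (0, 0)→(7, 8): d=(7,8) inclusive
  edge (7, 8)→(4, 8): d=(-3,0) inclusive
  edge (4, 8)→(0, 0): d=(-4,-8) inclusive
    (1,2)@(3, 5): e=[11,9,4] → X
    (2,2)@(5, 5): e=[-5,9,20] → .
    (1,3)@(3, 7): e=[25,3,-4] → .
    (2,3)@(5, 7): e=[9,3,12] → X
    (3,3)@(7, 7): e=[-7,3,28] → .
    (2,4)@(5, 9): e=[23,-3,4] → .
  covered (2 px):
    . . . . . . . . . . .
    . . . . . . . . . . .
    . X . . . . . . . . .
    . . X . . . . . . . .
    . . . . . . . . . . .
    . . . . . . . . . . .
T3:
  2·area = 8
  edge (20, 2)→(22, 4): d=(2,2) inclusive
  edge (22, 4)→(20, 6): d=(-2,2) inclusive
  edge (20, 6)→(20, 2): d=(0,-4) inclusive
    (9,0)@(19, 1): e=[0,12,-4] → .  [on edge]
    (10,1)@(21, 3): e=[0,4,4] → X  [on edge]
    (10,2)@(21, 5): e=[4,0,4] → X  [on edge]
    (9,3)@(19, 7): e=[12,0,-4] → .  [on edge]
    (10,3)@(21, 7): e=[8,-4,4] → .
    (8,4)@(17, 9): e=[20,0,-12] → .  [on edge]
    (7,5)@(15, 11): e=[28,0,-20] → .  [on edge]
  covered (2 px):
    . . . . . . . . . . .
    . . . . . . . . . . X
    . . . . . . . . . . X
    . . . . . . . . . . .
    . . . . . . . . . . .
    . . . . . . . . . . .
T4:
  2·area = 56  (B↔C swapped to make it positive)
  edge (8, 10)→(2, 12): d=(-6,2) inclusive
  edge (2, 12)→(10, 0): d=(8,-12) inclusive
  edge (10, 0)→(8, 10): d=(-2,10) inclusive
    (4,1)@(9, 3): e=[40,12,4] → X
    (5,1)@(11, 3): e=[36,36,-16] → .
    (3,2)@(7, 5): e=[32,4,20] → X
    (4,2)@(9, 5): e=[28,28,0] → X  [on edge]
    (5,2)@(11, 5): e=[24,52,-20] → .
    (3,3)@(7, 7): e=[20,20,16] → X
    (4,3)@(9, 7): e=[16,44,-4] → .
    (8,3)@(17, 7): e=[0,140,-84] → .  [on edge]
    (2,4)@(5, 9): e=[12,12,32] → X
    (4,4)@(9, 9): e=[4,60,-8] → .
    (5,4)@(11, 9): e=[0,84,-28] → .  [on edge]
    (1,5)@(3, 11): e=[4,4,48] → X
    (2,5)@(5, 11): e=[0,28,28] → X  [on edge]
  covered (8 px):
    . . . . . . . . . . .
    . . . . X . . . . . .
    . . . X X . . . . . .
    . . . X . . . . . . .
    . . X X . . . . . . .
    . X X . . . . . . . .

Final: [[1,2],[2,3]]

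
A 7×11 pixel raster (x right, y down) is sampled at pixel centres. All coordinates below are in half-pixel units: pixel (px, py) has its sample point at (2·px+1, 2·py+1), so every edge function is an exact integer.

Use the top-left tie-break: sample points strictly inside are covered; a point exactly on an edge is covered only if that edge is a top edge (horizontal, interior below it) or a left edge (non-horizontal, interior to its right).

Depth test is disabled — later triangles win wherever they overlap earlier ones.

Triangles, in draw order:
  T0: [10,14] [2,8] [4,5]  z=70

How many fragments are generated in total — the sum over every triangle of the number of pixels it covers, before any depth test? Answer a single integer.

T0:
  2·area = 36
  edge (10, 14)→(2, 8): d=(-8,-6) top-left  bias=+0
  edge (2, 8)→(4, 5): d=(2,-3) top-left  bias=+0
  edge (4, 5)→(10, 14): d=(6,9) right/bottom  bias=-1
    (1,3)@(3, 7): e=[14,1,21] → █
    (2,3)@(5, 7): e=[26,7,3] → █
    (3,3)@(7, 7): e=[38,13,-15] → ·
    (1,4)@(3, 9): e=[-2,5,33] → ·
    (2,4)@(5, 9): e=[10,11,15] → █
    (3,4)@(7, 9): e=[22,17,-3] → ·
    (2,5)@(5, 11): e=[-6,15,27] → ·
    (3,5)@(7, 11): e=[6,21,9] → █
    (4,5)@(9, 11): e=[18,27,-9] → ·
    (3,6)@(7, 13): e=[-10,25,21] → ·
    (4,6)@(9, 13): e=[2,31,3] → █
    (5,6)@(11, 13): e=[14,37,-15] → ·
  covered (5 px):
    · · · · · · ·
    · · · · · · ·
    · · · · · · ·
    · █ █ · · · ·
    · · █ · · · ·
    · · · █ · · ·
    · · · · █ · ·
    · · · · · · ·
    · · · · · · ·
    · · · · · · ·
    · · · · · · ·

Result: 5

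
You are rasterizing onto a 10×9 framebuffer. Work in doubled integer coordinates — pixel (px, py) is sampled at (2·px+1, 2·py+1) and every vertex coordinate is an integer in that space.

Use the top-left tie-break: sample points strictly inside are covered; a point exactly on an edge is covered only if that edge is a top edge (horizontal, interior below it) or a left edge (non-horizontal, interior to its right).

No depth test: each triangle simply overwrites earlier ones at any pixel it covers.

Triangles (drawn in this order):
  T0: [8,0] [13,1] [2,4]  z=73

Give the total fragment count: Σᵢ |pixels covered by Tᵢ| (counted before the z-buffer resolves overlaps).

T0:
  2·area = 26
  edge (8, 0)→(13, 1): d=(5,1) right/bottom  bias=-1
  edge (13, 1)→(2, 4): d=(-11,3) right/bottom  bias=-1
  edge (2, 4)→(8, 0): d=(6,-4) top-left  bias=+0
    (3,0)@(7, 1): e=[6,18,2] → #
    (4,0)@(9, 1): e=[4,12,10] → #
    (5,0)@(11, 1): e=[2,6,18] → #
    (6,0)@(13, 1): e=[0,0,26] → ·  [on edge]
    (2,1)@(5, 3): e=[18,2,6] → #
    (3,1)@(7, 3): e=[16,-4,14] → ·
    (4,1)@(9, 3): e=[14,-10,22] → ·
    (5,1)@(11, 3): e=[12,-16,30] → ·
    (2,2)@(5, 5): e=[28,-20,18] → ·
  covered (4 px):
    · · · # # # · · · ·
    · · # · · · · · · ·
    · · · · · · · · · ·
    · · · · · · · · · ·
    · · · · · · · · · ·
    · · · · · · · · · ·
    · · · · · · · · · ·
    · · · · · · · · · ·
    · · · · · · · · · ·

Answer: 4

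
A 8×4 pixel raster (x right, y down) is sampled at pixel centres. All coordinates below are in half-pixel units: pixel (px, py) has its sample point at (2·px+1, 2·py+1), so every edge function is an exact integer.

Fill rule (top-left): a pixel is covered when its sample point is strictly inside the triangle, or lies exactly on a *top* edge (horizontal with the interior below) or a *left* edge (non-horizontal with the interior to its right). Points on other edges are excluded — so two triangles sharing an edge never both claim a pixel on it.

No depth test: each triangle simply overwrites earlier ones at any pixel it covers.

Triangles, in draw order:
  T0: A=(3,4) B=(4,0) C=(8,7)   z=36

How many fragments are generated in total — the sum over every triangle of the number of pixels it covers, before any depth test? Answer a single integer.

T0:
  2·area = 23
  edge (3, 4)→(4, 0): d=(1,-4) top-left  bias=+0
  edge (4, 0)→(8, 7): d=(4,7) right/bottom  bias=-1
  edge (8, 7)→(3, 4): d=(-5,-3) top-left  bias=+0
    (2,1)@(5, 3): e=[7,5,11] → X
    (3,1)@(7, 3): e=[15,-9,17] → .
    (2,2)@(5, 5): e=[9,13,1] → X
    (3,2)@(7, 5): e=[17,-1,7] → .
    (2,3)@(5, 7): e=[11,21,-9] → .
  covered (2 px):
    . . . . . . . .
    . . X . . . . .
    . . X . . . . .
    . . . . . . . .

Final: 2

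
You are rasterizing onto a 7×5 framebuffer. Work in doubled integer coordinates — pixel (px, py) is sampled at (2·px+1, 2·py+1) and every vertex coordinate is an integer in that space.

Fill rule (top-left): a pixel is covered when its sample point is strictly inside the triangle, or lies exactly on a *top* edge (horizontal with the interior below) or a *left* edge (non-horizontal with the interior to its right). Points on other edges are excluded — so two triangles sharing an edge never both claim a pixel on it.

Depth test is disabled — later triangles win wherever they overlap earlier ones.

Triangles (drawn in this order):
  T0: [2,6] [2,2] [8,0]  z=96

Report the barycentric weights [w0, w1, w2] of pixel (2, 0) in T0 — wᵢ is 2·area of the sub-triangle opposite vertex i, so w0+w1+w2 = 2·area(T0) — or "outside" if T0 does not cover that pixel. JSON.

T0:
  2·area = 24
  edge (2, 6)→(2, 2): d=(0,-4) top-left  bias=+0
  edge (2, 2)→(8, 0): d=(6,-2) top-left  bias=+0
  edge (8, 0)→(2, 6): d=(-6,6) right/bottom  bias=-1
    (2,0)@(5, 1): e=[12,0,12] → #  [on edge]
    (3,0)@(7, 1): e=[20,4,0] → ·  [on edge]
    (1,1)@(3, 3): e=[4,8,12] → #
    (2,1)@(5, 3): e=[12,12,0] → ·  [on edge]
    (1,2)@(3, 5): e=[4,20,0] → ·  [on edge]
    (0,3)@(1, 7): e=[-4,28,0] → ·  [on edge]
  covered (2 px):
    · · # · · · ·
    · # · · · · ·
    · · · · · · ·
    · · · · · · ·
    · · · · · · ·

Final: [0,12,12]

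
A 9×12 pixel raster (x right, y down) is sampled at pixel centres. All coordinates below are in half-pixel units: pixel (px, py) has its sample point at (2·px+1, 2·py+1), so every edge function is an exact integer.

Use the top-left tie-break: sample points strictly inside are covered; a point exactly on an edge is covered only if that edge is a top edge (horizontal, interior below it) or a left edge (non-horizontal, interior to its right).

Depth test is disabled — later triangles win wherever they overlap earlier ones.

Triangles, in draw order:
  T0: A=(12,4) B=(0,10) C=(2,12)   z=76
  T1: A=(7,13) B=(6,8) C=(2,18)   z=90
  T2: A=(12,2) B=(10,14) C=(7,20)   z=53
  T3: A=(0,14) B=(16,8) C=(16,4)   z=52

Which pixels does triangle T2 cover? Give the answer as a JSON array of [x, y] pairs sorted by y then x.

T0:
  2·area = 36  (B↔C swapped to make it positive)
  edge (12, 4)→(2, 12): d=(-10,8) right/bottom  bias=-1
  edge (2, 12)→(0, 10): d=(-2,-2) top-left  bias=+0
  edge (0, 10)→(12, 4): d=(12,-6) top-left  bias=+0
    (3,3)@(7, 7): e=[10,20,6] → █
    (4,3)@(9, 7): e=[-6,24,18] → ·
    (1,4)@(3, 9): e=[22,8,6] → █
    (2,4)@(5, 9): e=[6,12,18] → █
    (3,4)@(7, 9): e=[-10,16,30] → ·
    (0,5)@(1, 11): e=[18,0,18] → █  [on edge]
    (2,5)@(5, 11): e=[-14,8,42] → ·
    (0,6)@(1, 13): e=[-2,-4,42] → ·
    (1,6)@(3, 13): e=[-18,0,54] → ·  [on edge]
    (2,7)@(5, 15): e=[-54,0,90] → ·  [on edge]
    (3,8)@(7, 17): e=[-90,0,126] → ·  [on edge]
    (4,9)@(9, 19): e=[-126,0,162] → ·  [on edge]
    (5,10)@(11, 21): e=[-162,0,198] → ·  [on edge]
    (6,11)@(13, 23): e=[-198,0,234] → ·  [on edge]
  covered (5 px):
    · · · · · · · · ·
    · · · · · · · · ·
    · · · · · · · · ·
    · · · █ · · · · ·
    · █ █ · · · · · ·
    █ █ · · · · · · ·
    · · · · · · · · ·
    · · · · · · · · ·
    · · · · · · · · ·
    · · · · · · · · ·
    · · · · · · · · ·
    · · · · · · · · ·
T1:
  2·area = 30  (B↔C swapped to make it positive)
  edge (7, 13)→(2, 18): d=(-5,5) right/bottom  bias=-1
  edge (2, 18)→(6, 8): d=(4,-10) top-left  bias=+0
  edge (6, 8)→(7, 13): d=(1,5) right/bottom  bias=-1
    (2,1)@(5, 3): e=[60,-30,0] → ·  [on edge]
    (8,1)@(17, 3): e=[0,90,-60] → ·  [on edge]
    (7,2)@(15, 5): e=[0,78,-48] → ·  [on edge]
    (6,3)@(13, 7): e=[0,66,-36] → ·  [on edge]
    (5,4)@(11, 9): e=[0,54,-24] → ·  [on edge]
    (2,5)@(5, 11): e=[20,2,8] → █
    (3,5)@(7, 11): e=[10,22,-2] → ·
    (4,5)@(9, 11): e=[0,42,-12] → ·  [on edge]
    (2,6)@(5, 13): e=[10,10,10] → █
    (3,6)@(7, 13): e=[0,30,0] → ·  [on edge]
    (2,7)@(5, 15): e=[0,18,12] → ·  [on edge]
    (1,8)@(3, 17): e=[0,6,24] → ·  [on edge]
    (0,9)@(1, 19): e=[0,-6,36] → ·  [on edge]
    (4,11)@(9, 23): e=[-60,90,0] → ·  [on edge]
  covered (2 px):
    · · · · · · · · ·
    · · · · · · · · ·
    · · · · · · · · ·
    · · · · · · · · ·
    · · · · · · · · ·
    · · █ · · · · · ·
    · · █ · · · · · ·
    · · · · · · · · ·
    · · · · · · · · ·
    · · · · · · · · ·
    · · · · · · · · ·
    · · · · · · · · ·
T2:
  2·area = 24
  edge (12, 2)→(10, 14): d=(-2,12) right/bottom  bias=-1
  edge (10, 14)→(7, 20): d=(-3,6) right/bottom  bias=-1
  edge (7, 20)→(12, 2): d=(5,-18) top-left  bias=+0
    (5,3)@(11, 7): e=[2,15,7] → █
    (6,3)@(13, 7): e=[-22,3,43] → ·
    (5,4)@(11, 9): e=[-2,9,17] → ·
    (4,6)@(9, 13): e=[14,9,1] → █
    (5,6)@(11, 13): e=[-10,-3,37] → ·
    (4,7)@(9, 15): e=[10,3,11] → █
    (5,7)@(11, 15): e=[-14,-9,47] → ·
    (4,8)@(9, 17): e=[6,-3,21] → ·
  covered (3 px):
    · · · · · · · · ·
    · · · · · · · · ·
    · · · · · · · · ·
    · · · · · █ · · ·
    · · · · · · · · ·
    · · · · · · · · ·
    · · · · █ · · · ·
    · · · · █ · · · ·
    · · · · · · · · ·
    · · · · · · · · ·
    · · · · · · · · ·
    · · · · · · · · ·
T3:
  2·area = 64  (B↔C swapped to make it positive)
  edge (0, 14)→(16, 4): d=(16,-10) top-left  bias=+0
  edge (16, 4)→(16, 8): d=(0,4) right/bottom  bias=-1
  edge (16, 8)→(0, 14): d=(-16,6) right/bottom  bias=-1
    (7,2)@(15, 5): e=[6,4,54] → █
    (8,2)@(17, 5): e=[26,-4,42] → ·
    (6,3)@(13, 7): e=[18,12,34] → █
    (8,3)@(17, 7): e=[58,-4,10] → ·
    (4,4)@(9, 9): e=[10,28,26] → █
    (5,4)@(11, 9): e=[30,20,14] → █
    (7,4)@(15, 9): e=[70,4,-10] → ·
    (2,5)@(5, 11): e=[2,44,18] → █
    (3,5)@(7, 11): e=[22,36,6] → █
    (4,5)@(9, 11): e=[42,28,-6] → ·
    (5,5)@(11, 11): e=[62,20,-18] → ·
    (6,5)@(13, 11): e=[82,12,-30] → ·
  covered (8 px):
    · · · · · · · · ·
    · · · · · · · · ·
    · · · · · · · █ ·
    · · · · · · █ █ ·
    · · · · █ █ █ · ·
    · · █ █ · · · · ·
    · · · · · · · · ·
    · · · · · · · · ·
    · · · · · · · · ·
    · · · · · · · · ·
    · · · · · · · · ·
    · · · · · · · · ·

Final: [[5,3],[4,6],[4,7]]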